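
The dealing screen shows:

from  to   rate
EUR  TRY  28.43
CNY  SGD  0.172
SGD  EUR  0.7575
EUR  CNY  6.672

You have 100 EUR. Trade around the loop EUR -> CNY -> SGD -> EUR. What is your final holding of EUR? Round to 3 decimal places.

100 EUR × 6.672 = 667.2 CNY
667.2 CNY × 0.172 = 114.7584 SGD
114.7584 SGD × 0.7575 = 86.929488 EUR

86.929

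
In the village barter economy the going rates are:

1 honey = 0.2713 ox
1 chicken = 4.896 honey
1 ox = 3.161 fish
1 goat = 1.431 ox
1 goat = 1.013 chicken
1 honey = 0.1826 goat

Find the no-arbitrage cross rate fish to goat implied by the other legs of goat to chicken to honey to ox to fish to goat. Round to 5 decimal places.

Known legs of the cycle: 1.013 × 4.896 × 0.2713 × 3.161 = 4.2532914600864
For no arbitrage the full-cycle product must be 1, so the missing rate is 1 / 4.2532914600864 ≈ 0.2351120.

0.23511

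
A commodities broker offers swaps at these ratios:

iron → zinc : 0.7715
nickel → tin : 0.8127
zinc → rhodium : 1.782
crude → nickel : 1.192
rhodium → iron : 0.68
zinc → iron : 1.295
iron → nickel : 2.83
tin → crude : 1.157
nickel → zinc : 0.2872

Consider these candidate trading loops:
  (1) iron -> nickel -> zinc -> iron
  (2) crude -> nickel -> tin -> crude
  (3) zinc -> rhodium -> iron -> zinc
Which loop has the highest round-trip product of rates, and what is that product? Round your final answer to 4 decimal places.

(1) 2.83 × 0.2872 × 1.295 = 1.05254
(2) 1.192 × 0.8127 × 1.157 = 1.12083
(3) 1.782 × 0.68 × 0.7715 = 0.93487
Highest is cycle (2) at 1.1208 (>1, arbitrage).

1.1208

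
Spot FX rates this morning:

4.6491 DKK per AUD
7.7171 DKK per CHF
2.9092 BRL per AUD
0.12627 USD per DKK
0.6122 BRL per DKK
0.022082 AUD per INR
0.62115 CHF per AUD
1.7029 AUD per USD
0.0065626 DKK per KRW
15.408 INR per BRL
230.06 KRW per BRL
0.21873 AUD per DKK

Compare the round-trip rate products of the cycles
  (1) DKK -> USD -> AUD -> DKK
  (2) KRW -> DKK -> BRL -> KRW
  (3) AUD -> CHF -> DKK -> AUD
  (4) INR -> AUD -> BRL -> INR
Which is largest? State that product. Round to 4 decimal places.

1.0485

(1) 0.12627 × 1.7029 × 4.6491 = 0.99967
(2) 0.0065626 × 0.6122 × 230.06 = 0.92429
(3) 0.62115 × 7.7171 × 0.21873 = 1.04848
(4) 0.022082 × 2.9092 × 15.408 = 0.98982
Highest is cycle (3) at 1.0485 (>1, arbitrage).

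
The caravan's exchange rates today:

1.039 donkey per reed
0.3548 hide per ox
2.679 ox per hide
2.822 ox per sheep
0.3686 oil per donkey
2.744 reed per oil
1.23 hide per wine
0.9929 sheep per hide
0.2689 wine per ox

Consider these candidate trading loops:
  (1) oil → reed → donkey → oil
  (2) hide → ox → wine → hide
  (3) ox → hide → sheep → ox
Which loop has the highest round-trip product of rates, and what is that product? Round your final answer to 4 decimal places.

1.0509

(1) 2.744 × 1.039 × 0.3686 = 1.05088
(2) 2.679 × 0.2689 × 1.23 = 0.88607
(3) 0.3548 × 0.9929 × 2.822 = 0.99414
Highest is cycle (1) at 1.0509 (>1, arbitrage).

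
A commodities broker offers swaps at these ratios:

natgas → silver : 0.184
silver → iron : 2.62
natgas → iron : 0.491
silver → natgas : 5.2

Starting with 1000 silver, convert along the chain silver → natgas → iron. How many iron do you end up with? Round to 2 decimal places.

1000 silver × 5.2 = 5200 natgas
5200 natgas × 0.491 = 2553.2 iron

2553.20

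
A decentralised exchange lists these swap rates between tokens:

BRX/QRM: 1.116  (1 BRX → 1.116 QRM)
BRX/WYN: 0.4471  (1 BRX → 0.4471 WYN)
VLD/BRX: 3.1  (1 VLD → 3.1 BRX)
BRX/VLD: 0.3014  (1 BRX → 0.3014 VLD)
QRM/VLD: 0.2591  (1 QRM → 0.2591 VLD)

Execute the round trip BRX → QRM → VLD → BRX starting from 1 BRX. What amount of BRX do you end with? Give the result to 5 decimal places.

1 BRX × 1.116 = 1.116 QRM
1.116 QRM × 0.2591 = 0.2891556 VLD
0.2891556 VLD × 3.1 = 0.89638236 BRX

0.89638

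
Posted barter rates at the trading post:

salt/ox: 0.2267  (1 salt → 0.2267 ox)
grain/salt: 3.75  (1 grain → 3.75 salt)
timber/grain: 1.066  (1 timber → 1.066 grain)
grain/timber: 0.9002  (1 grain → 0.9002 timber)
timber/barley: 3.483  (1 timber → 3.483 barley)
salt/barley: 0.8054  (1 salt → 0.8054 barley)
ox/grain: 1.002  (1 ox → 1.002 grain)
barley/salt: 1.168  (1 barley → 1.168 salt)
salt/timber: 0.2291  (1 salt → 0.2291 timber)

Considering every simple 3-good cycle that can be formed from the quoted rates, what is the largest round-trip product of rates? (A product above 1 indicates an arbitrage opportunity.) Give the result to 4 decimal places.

0.9320

salt→timber→barley→salt: 0.2291 × 3.483 × 1.168 = 0.93201
grain→salt→timber→grain: 3.75 × 0.2291 × 1.066 = 0.91583
grain→salt→ox→grain: 3.75 × 0.2267 × 1.002 = 0.85183
Maximum is salt→timber→barley→salt at 0.9320; no arbitrage — every cycle loses value.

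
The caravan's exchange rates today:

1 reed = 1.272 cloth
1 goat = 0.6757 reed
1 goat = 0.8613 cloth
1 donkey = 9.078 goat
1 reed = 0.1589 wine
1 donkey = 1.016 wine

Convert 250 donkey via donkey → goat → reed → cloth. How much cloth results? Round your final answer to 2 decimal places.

250 donkey × 9.078 = 2269.5 goat
2269.5 goat × 0.6757 = 1533.50115 reed
1533.50115 reed × 1.272 = 1950.6134628 cloth

1950.61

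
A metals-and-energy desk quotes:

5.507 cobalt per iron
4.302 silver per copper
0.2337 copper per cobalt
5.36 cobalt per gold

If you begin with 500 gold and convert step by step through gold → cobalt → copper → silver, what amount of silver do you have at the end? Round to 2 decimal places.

500 gold × 5.36 = 2680 cobalt
2680 cobalt × 0.2337 = 626.316 copper
626.316 copper × 4.302 = 2694.411432 silver

2694.41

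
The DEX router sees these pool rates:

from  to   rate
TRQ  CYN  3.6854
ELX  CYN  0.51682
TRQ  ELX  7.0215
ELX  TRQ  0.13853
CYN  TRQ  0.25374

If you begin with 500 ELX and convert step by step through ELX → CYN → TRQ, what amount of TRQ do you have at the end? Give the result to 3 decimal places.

500 ELX × 0.51682 = 258.41 CYN
258.41 CYN × 0.25374 = 65.5689534 TRQ

65.569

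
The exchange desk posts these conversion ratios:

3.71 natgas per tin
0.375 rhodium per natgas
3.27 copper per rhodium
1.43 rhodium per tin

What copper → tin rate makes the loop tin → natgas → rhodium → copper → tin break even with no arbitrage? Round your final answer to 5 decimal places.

Known legs of the cycle: 3.71 × 0.375 × 3.27 = 4.5493875
For no arbitrage the full-cycle product must be 1, so the missing rate is 1 / 4.5493875 ≈ 0.2198098.

0.21981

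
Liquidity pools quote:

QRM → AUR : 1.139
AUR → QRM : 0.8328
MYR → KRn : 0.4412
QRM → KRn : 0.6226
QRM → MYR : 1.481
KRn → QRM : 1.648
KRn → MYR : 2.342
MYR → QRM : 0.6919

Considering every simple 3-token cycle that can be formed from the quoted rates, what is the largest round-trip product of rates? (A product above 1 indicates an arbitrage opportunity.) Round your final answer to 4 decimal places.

MYR→KRn→QRM→MYR: 0.4412 × 1.648 × 1.481 = 1.07683
MYR→QRM→KRn→MYR: 0.6919 × 0.6226 × 2.342 = 1.00888
Maximum is MYR→KRn→QRM→MYR at 1.0768; arbitrage exists.

1.0768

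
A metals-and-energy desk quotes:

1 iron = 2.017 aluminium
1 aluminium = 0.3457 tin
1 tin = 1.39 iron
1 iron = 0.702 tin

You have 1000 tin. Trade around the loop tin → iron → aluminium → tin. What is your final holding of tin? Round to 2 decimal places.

969.21

1000 tin × 1.39 = 1390 iron
1390 iron × 2.017 = 2803.63 aluminium
2803.63 aluminium × 0.3457 = 969.214891 tin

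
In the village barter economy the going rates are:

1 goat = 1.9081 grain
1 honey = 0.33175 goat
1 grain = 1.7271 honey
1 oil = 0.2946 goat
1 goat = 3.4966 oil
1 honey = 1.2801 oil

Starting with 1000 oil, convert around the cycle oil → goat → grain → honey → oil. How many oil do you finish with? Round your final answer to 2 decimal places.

1242.78

1000 oil × 0.2946 = 294.6 goat
294.6 goat × 1.9081 = 562.12626 grain
562.12626 grain × 1.7271 = 970.848263646 honey
970.848263646 honey × 1.2801 = 1242.7828622932446 oil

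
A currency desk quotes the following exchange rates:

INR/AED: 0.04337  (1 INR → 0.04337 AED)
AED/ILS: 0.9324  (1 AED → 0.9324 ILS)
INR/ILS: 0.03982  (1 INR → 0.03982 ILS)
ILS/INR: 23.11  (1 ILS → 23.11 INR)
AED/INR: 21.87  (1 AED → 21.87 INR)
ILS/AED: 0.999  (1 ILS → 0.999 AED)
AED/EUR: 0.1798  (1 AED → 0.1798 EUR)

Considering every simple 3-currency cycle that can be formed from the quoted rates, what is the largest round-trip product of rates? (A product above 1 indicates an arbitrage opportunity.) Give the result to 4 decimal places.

ILS→INR→AED→ILS: 23.11 × 0.04337 × 0.9324 = 0.93453
ILS→AED→INR→ILS: 0.999 × 21.87 × 0.03982 = 0.86999
Maximum is ILS→INR→AED→ILS at 0.9345; no arbitrage — every cycle loses value.

0.9345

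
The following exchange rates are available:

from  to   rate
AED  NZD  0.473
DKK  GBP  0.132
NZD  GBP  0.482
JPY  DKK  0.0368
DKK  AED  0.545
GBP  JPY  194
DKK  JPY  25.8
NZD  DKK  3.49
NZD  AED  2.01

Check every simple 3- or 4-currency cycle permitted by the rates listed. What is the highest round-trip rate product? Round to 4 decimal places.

JPY→DKK→GBP→JPY: 0.0368 × 0.132 × 194 = 0.94237
NZD→DKK→AED→NZD: 3.49 × 0.545 × 0.473 = 0.89967
Maximum is JPY→DKK→GBP→JPY at 0.9424; no arbitrage — every cycle loses value.

0.9424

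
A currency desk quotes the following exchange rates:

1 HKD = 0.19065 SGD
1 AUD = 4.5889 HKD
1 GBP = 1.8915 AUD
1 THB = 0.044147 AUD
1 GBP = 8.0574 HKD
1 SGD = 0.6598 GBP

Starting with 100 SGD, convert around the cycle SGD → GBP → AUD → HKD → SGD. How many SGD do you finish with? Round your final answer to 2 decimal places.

100 SGD × 0.6598 = 65.98 GBP
65.98 GBP × 1.8915 = 124.80117 AUD
124.80117 AUD × 4.5889 = 572.700089013 HKD
572.700089013 HKD × 0.19065 = 109.18527197032845 SGD

109.19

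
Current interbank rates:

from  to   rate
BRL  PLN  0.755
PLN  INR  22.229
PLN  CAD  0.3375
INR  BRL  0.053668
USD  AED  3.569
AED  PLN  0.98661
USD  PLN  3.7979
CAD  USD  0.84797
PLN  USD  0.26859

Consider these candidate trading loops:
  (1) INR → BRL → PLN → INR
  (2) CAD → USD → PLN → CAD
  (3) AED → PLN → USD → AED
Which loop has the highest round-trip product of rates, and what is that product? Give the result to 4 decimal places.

(1) 0.053668 × 0.755 × 22.229 = 0.90070
(2) 0.84797 × 3.7979 × 0.3375 = 1.08692
(3) 0.98661 × 0.26859 × 3.569 = 0.94576
Highest is cycle (2) at 1.0869 (>1, arbitrage).

1.0869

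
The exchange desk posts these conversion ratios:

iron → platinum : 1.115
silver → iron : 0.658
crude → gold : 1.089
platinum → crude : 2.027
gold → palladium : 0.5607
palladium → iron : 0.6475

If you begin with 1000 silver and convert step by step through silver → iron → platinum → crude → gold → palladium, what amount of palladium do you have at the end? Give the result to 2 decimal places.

1000 silver × 0.658 = 658 iron
658 iron × 1.115 = 733.67 platinum
733.67 platinum × 2.027 = 1487.14909 crude
1487.14909 crude × 1.089 = 1619.50535901 gold
1619.50535901 gold × 0.5607 = 908.056654796907 palladium

908.06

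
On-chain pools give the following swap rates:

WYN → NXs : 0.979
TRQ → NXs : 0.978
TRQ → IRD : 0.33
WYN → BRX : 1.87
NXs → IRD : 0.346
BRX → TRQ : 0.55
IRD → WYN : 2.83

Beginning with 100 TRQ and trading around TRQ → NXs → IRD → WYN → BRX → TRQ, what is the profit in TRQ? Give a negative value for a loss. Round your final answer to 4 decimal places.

100 TRQ × 0.978 = 97.8 NXs
97.8 NXs × 0.346 = 33.8388 IRD
33.8388 IRD × 2.83 = 95.763804 WYN
95.763804 WYN × 1.87 = 179.07831348 BRX
179.07831348 BRX × 0.55 = 98.493072414 TRQ
Net change: 98.493072414 − 100 = -1.506927586 TRQ

-1.5069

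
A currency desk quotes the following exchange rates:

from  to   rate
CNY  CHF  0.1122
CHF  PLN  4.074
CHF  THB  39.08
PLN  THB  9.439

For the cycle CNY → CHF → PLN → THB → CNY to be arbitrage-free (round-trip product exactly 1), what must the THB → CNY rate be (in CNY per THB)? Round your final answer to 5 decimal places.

0.23177

Known legs of the cycle: 0.1122 × 4.074 × 9.439 = 4.3145933292
For no arbitrage the full-cycle product must be 1, so the missing rate is 1 / 4.3145933292 ≈ 0.2317716.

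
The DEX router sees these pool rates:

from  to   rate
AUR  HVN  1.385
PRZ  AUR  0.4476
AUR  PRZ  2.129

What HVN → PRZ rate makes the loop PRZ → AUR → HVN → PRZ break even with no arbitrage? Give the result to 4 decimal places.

1.6131

Known legs of the cycle: 0.4476 × 1.385 = 0.619926
For no arbitrage the full-cycle product must be 1, so the missing rate is 1 / 0.619926 ≈ 1.613096.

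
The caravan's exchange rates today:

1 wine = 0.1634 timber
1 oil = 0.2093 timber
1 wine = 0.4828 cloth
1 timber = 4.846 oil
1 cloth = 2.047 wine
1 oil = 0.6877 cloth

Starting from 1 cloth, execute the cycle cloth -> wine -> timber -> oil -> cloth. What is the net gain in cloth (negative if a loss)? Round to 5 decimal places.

0.11469

1 cloth × 2.047 = 2.047 wine
2.047 wine × 0.1634 = 0.3344798 timber
0.3344798 timber × 4.846 = 1.6208891108 oil
1.6208891108 oil × 0.6877 = 1.11468544149716 cloth
Net change: 1.11468544149716 − 1 = 0.11468544149716 cloth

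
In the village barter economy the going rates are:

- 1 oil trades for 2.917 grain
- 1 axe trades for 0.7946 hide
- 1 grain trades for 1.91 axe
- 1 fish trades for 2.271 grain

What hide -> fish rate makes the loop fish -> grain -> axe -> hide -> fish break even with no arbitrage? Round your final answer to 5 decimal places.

Known legs of the cycle: 2.271 × 1.91 × 0.7946 = 3.446664906
For no arbitrage the full-cycle product must be 1, so the missing rate is 1 / 3.446664906 ≈ 0.2901355.

0.29014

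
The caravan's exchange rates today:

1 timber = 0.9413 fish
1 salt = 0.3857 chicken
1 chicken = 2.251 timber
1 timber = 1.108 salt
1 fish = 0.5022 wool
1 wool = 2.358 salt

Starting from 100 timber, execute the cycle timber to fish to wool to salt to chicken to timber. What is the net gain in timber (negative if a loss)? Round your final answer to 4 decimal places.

100 timber × 0.9413 = 94.13 fish
94.13 fish × 0.5022 = 47.272086 wool
47.272086 wool × 2.358 = 111.467578788 salt
111.467578788 salt × 0.3857 = 42.9930451385316 chicken
42.9930451385316 chicken × 2.251 = 96.7773446068346316 timber
Net change: 96.7773446068346316 − 100 = -3.2226553931653684 timber

-3.2227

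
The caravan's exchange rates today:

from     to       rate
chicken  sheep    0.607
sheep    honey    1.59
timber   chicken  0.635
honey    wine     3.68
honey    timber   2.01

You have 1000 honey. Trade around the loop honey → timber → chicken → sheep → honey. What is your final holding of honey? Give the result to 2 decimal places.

1000 honey × 2.01 = 2010 timber
2010 timber × 0.635 = 1276.35 chicken
1276.35 chicken × 0.607 = 774.74445 sheep
774.74445 sheep × 1.59 = 1231.8436755 honey

1231.84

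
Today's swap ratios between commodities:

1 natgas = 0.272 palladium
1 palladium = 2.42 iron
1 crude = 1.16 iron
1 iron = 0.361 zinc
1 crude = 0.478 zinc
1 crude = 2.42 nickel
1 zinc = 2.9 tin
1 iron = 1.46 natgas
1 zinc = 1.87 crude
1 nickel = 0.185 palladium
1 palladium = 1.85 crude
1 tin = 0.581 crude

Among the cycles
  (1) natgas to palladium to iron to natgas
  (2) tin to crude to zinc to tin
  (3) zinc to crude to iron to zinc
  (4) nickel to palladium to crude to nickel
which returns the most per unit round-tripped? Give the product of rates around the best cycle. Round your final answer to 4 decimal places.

(1) 0.272 × 2.42 × 1.46 = 0.96103
(2) 0.581 × 0.478 × 2.9 = 0.80538
(3) 1.87 × 1.16 × 0.361 = 0.78308
(4) 0.185 × 1.85 × 2.42 = 0.82825
Highest is cycle (1) at 0.9610 (≤1, no arbitrage).

0.9610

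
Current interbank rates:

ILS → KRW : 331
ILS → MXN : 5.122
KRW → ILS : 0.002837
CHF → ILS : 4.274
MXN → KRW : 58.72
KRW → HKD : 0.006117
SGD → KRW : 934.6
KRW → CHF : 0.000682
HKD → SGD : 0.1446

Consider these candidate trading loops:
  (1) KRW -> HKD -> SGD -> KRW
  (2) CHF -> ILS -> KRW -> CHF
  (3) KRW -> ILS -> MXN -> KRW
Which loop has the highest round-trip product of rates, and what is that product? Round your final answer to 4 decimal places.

0.9648

(1) 0.006117 × 0.1446 × 934.6 = 0.82667
(2) 4.274 × 331 × 0.000682 = 0.96482
(3) 0.002837 × 5.122 × 58.72 = 0.85327
Highest is cycle (2) at 0.9648 (≤1, no arbitrage).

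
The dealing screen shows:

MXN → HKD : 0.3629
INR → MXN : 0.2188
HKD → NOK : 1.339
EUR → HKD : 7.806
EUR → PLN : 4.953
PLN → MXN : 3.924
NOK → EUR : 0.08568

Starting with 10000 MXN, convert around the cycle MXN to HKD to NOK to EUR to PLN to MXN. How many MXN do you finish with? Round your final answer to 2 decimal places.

10000 MXN × 0.3629 = 3629 HKD
3629 HKD × 1.339 = 4859.231 NOK
4859.231 NOK × 0.08568 = 416.33891208 EUR
416.33891208 EUR × 4.953 = 2062.12663153224 PLN
2062.12663153224 PLN × 3.924 = 8091.78490213250976 MXN

8091.78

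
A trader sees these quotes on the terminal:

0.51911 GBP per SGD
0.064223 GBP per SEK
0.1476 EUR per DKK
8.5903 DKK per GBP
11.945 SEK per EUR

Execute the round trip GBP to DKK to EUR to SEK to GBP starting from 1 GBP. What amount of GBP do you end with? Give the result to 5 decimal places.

0.97268

1 GBP × 8.5903 = 8.5903 DKK
8.5903 DKK × 0.1476 = 1.26792828 EUR
1.26792828 EUR × 11.945 = 15.1454033046 SEK
15.1454033046 SEK × 0.064223 = 0.9726832364313258 GBP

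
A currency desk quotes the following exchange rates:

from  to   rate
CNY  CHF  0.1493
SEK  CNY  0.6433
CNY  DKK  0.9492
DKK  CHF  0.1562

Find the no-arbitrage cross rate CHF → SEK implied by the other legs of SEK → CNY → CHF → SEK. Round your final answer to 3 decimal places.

10.412

Known legs of the cycle: 0.6433 × 0.1493 = 0.09604469
For no arbitrage the full-cycle product must be 1, so the missing rate is 1 / 0.09604469 ≈ 10.41182.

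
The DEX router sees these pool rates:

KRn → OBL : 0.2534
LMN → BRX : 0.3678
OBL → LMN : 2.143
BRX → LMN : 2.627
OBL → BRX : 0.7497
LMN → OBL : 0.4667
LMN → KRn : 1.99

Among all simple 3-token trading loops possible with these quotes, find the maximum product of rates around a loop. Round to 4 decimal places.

OBL→LMN→KRn→OBL: 2.143 × 1.99 × 0.2534 = 1.08064
OBL→BRX→LMN→OBL: 0.7497 × 2.627 × 0.4667 = 0.91915
Maximum is OBL→LMN→KRn→OBL at 1.0806; arbitrage exists.

1.0806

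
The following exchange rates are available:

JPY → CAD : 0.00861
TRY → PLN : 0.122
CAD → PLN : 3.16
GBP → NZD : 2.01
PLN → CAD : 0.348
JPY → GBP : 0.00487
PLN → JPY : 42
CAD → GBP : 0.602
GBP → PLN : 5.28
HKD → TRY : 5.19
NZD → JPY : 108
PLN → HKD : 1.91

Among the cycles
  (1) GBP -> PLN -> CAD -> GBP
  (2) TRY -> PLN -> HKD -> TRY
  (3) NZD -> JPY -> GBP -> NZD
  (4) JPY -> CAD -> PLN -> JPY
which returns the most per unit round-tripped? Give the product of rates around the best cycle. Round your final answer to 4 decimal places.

(1) 5.28 × 0.348 × 0.602 = 1.10614
(2) 0.122 × 1.91 × 5.19 = 1.20937
(3) 108 × 0.00487 × 2.01 = 1.05718
(4) 0.00861 × 3.16 × 42 = 1.14272
Highest is cycle (2) at 1.2094 (>1, arbitrage).

1.2094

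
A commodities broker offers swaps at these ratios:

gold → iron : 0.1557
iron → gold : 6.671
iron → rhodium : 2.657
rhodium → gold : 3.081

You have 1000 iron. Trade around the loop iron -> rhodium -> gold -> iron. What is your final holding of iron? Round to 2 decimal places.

1000 iron × 2.657 = 2657 rhodium
2657 rhodium × 3.081 = 8186.217 gold
8186.217 gold × 0.1557 = 1274.5939869 iron

1274.59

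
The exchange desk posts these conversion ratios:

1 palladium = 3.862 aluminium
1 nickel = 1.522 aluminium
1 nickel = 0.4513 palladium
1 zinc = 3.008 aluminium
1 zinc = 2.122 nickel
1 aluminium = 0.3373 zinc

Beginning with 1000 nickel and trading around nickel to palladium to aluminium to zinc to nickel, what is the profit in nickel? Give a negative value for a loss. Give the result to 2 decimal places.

1000 nickel × 0.4513 = 451.3 palladium
451.3 palladium × 3.862 = 1742.9206 aluminium
1742.9206 aluminium × 0.3373 = 587.88711838 zinc
587.88711838 zinc × 2.122 = 1247.49646520236 nickel
Net change: 1247.49646520236 − 1000 = 247.49646520236 nickel

247.50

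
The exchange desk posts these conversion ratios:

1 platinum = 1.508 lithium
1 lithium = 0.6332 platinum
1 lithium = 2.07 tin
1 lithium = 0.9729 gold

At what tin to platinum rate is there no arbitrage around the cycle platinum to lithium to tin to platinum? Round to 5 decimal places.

0.32035

Known legs of the cycle: 1.508 × 2.07 = 3.12156
For no arbitrage the full-cycle product must be 1, so the missing rate is 1 / 3.12156 ≈ 0.3203526.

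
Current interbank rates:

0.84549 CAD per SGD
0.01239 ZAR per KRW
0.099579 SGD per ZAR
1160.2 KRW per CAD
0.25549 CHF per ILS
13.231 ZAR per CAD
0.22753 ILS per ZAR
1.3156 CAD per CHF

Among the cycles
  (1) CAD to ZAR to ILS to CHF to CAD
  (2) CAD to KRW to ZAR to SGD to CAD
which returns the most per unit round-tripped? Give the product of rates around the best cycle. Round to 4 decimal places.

1.2103

(1) 13.231 × 0.22753 × 0.25549 × 1.3156 = 1.01188
(2) 1160.2 × 0.01239 × 0.099579 × 0.84549 = 1.21026
Highest is cycle (2) at 1.2103 (>1, arbitrage).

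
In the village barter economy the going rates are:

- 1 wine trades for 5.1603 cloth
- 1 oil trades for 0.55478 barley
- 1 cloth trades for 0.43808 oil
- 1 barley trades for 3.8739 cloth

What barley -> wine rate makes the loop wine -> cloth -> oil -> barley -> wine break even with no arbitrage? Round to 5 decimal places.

0.79735

Known legs of the cycle: 5.1603 × 0.43808 × 0.55478 = 1.25414910699072
For no arbitrage the full-cycle product must be 1, so the missing rate is 1 / 1.25414910699072 ≈ 0.7973534.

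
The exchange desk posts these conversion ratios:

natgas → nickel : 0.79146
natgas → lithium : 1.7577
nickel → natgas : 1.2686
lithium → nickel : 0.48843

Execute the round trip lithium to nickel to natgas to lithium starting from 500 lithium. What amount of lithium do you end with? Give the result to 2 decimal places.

500 lithium × 0.48843 = 244.215 nickel
244.215 nickel × 1.2686 = 309.811149 natgas
309.811149 natgas × 1.7577 = 544.5550565973 lithium

544.56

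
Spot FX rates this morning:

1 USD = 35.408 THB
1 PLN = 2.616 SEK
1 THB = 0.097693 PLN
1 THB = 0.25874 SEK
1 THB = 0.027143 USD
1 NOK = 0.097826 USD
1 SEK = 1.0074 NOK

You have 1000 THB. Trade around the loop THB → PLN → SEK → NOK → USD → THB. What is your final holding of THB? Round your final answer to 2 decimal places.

891.78

1000 THB × 0.097693 = 97.693 PLN
97.693 PLN × 2.616 = 255.564888 SEK
255.564888 SEK × 1.0074 = 257.4560681712 NOK
257.4560681712 NOK × 0.097826 = 25.1858973249158112 USD
25.1858973249158112 USD × 35.408 = 891.7822524806190429696 THB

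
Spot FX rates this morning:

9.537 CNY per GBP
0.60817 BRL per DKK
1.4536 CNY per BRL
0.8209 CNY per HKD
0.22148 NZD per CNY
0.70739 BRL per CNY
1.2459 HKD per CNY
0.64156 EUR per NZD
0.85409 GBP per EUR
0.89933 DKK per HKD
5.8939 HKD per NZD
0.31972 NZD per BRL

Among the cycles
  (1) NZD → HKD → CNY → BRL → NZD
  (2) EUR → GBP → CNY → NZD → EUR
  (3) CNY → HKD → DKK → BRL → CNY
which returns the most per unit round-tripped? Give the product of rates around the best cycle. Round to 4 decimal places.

(1) 5.8939 × 0.8209 × 0.70739 × 0.31972 = 1.09426
(2) 0.85409 × 9.537 × 0.22148 × 0.64156 = 1.15741
(3) 1.2459 × 0.89933 × 0.60817 × 1.4536 = 0.99054
Highest is cycle (2) at 1.1574 (>1, arbitrage).

1.1574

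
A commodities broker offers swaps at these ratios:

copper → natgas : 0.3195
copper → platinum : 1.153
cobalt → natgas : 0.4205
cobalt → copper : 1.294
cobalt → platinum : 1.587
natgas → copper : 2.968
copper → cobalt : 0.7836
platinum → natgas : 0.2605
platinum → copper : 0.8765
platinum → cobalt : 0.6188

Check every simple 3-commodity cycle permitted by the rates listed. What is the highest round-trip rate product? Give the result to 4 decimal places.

copper→cobalt→platinum→copper: 0.7836 × 1.587 × 0.8765 = 1.08999
copper→cobalt→natgas→copper: 0.7836 × 0.4205 × 2.968 = 0.97797
copper→platinum→cobalt→copper: 1.153 × 0.6188 × 1.294 = 0.92324
copper→platinum→natgas→copper: 1.153 × 0.2605 × 2.968 = 0.89146
Maximum is copper→cobalt→platinum→copper at 1.0900; arbitrage exists.

1.0900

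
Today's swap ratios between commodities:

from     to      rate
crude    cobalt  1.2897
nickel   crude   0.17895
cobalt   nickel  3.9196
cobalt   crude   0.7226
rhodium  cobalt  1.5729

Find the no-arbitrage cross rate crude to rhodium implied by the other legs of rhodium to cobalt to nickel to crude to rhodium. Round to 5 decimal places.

0.90641

Known legs of the cycle: 1.5729 × 3.9196 × 0.17895 = 1.103251595418
For no arbitrage the full-cycle product must be 1, so the missing rate is 1 / 1.103251595418 ≈ 0.9064116.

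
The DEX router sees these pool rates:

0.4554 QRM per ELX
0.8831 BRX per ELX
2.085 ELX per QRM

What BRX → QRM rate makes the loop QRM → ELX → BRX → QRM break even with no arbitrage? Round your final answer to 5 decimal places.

0.54311

Known legs of the cycle: 2.085 × 0.8831 = 1.8412635
For no arbitrage the full-cycle product must be 1, so the missing rate is 1 / 1.8412635 ≈ 0.5431053.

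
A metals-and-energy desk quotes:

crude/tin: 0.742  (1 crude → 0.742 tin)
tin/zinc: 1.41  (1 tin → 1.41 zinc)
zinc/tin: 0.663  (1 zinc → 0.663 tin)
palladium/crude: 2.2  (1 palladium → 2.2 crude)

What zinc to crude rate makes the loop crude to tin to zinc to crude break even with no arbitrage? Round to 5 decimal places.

Known legs of the cycle: 0.742 × 1.41 = 1.04622
For no arbitrage the full-cycle product must be 1, so the missing rate is 1 / 1.04622 ≈ 0.9558219.

0.95582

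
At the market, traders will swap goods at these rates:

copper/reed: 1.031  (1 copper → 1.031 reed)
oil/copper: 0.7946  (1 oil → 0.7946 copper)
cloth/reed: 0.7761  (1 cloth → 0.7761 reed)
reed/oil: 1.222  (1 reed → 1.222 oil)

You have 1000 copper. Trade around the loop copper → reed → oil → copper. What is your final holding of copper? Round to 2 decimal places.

1001.10

1000 copper × 1.031 = 1031 reed
1031 reed × 1.222 = 1259.882 oil
1259.882 oil × 0.7946 = 1001.1022372 copper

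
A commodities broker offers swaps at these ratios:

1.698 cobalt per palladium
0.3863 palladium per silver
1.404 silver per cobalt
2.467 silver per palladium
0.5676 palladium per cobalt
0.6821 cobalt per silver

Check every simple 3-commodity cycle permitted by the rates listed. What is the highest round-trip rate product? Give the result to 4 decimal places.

cobalt→palladium→silver→cobalt: 0.5676 × 2.467 × 0.6821 = 0.95512
cobalt→silver→palladium→cobalt: 1.404 × 0.3863 × 1.698 = 0.92094
Maximum is cobalt→palladium→silver→cobalt at 0.9551; no arbitrage — every cycle loses value.

0.9551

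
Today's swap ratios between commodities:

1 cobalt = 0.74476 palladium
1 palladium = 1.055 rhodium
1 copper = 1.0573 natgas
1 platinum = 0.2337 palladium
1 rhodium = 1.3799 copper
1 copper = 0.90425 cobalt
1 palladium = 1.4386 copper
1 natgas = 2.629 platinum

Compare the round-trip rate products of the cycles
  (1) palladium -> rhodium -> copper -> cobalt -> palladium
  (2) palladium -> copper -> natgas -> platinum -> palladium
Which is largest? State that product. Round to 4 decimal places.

(1) 1.055 × 1.3799 × 0.90425 × 0.74476 = 0.98040
(2) 1.4386 × 1.0573 × 2.629 × 0.2337 = 0.93452
Highest is cycle (1) at 0.9804 (≤1, no arbitrage).

0.9804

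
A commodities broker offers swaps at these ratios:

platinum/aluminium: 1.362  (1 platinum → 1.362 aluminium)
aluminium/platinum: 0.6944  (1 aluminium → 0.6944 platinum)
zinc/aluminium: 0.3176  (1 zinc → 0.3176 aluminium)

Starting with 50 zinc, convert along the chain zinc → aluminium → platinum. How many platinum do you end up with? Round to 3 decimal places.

50 zinc × 0.3176 = 15.88 aluminium
15.88 aluminium × 0.6944 = 11.027072 platinum

11.027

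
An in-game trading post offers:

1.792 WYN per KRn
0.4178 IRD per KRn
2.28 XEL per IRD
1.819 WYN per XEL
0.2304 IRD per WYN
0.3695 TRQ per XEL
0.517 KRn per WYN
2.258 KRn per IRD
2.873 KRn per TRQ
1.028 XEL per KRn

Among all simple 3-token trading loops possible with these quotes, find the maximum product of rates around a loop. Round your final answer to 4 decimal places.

TRQ→KRn→XEL→TRQ: 2.873 × 1.028 × 0.3695 = 1.09130
WYN→KRn→XEL→WYN: 0.517 × 1.028 × 1.819 = 0.96675
WYN→IRD→XEL→WYN: 0.2304 × 2.28 × 1.819 = 0.95554
WYN→IRD→KRn→WYN: 0.2304 × 2.258 × 1.792 = 0.93228
Maximum is TRQ→KRn→XEL→TRQ at 1.0913; arbitrage exists.

1.0913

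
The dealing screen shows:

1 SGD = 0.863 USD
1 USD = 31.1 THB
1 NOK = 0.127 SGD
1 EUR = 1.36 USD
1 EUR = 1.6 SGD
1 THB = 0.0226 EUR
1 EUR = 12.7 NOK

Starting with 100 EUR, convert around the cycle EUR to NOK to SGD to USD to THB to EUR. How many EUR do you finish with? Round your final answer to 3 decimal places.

100 EUR × 12.7 = 1270 NOK
1270 NOK × 0.127 = 161.29 SGD
161.29 SGD × 0.863 = 139.19327 USD
139.19327 USD × 31.1 = 4328.910697 THB
4328.910697 THB × 0.0226 = 97.8333817522 EUR

97.833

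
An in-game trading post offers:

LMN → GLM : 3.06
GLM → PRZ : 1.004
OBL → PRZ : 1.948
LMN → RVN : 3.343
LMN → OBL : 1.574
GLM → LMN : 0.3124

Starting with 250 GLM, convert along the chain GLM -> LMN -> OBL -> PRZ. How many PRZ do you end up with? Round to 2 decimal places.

250 GLM × 0.3124 = 78.1 LMN
78.1 LMN × 1.574 = 122.9294 OBL
122.9294 OBL × 1.948 = 239.4664712 PRZ

239.47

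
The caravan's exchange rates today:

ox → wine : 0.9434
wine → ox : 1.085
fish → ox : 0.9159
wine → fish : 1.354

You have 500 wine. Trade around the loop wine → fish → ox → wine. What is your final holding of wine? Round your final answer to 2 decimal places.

584.97

500 wine × 1.354 = 677 fish
677 fish × 0.9159 = 620.0643 ox
620.0643 ox × 0.9434 = 584.96866062 wine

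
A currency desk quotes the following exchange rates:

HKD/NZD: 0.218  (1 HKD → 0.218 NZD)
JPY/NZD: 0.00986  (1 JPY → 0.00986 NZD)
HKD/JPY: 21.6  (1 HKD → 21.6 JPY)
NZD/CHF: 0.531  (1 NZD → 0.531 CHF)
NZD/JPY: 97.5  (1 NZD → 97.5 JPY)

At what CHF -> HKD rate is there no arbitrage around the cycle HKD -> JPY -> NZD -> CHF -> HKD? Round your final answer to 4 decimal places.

8.8425

Known legs of the cycle: 21.6 × 0.00986 × 0.531 = 0.113090256
For no arbitrage the full-cycle product must be 1, so the missing rate is 1 / 0.113090256 ≈ 8.842495.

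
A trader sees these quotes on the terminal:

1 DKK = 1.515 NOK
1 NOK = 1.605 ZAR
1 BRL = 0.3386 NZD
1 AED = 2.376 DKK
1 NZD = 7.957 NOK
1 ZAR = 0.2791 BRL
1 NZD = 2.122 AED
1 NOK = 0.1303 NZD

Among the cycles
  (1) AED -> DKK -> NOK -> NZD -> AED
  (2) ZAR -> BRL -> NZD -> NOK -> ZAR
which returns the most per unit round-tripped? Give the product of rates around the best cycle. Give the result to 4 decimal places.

1.2069

(1) 2.376 × 1.515 × 0.1303 × 2.122 = 0.99529
(2) 0.2791 × 0.3386 × 7.957 × 1.605 = 1.20690
Highest is cycle (2) at 1.2069 (>1, arbitrage).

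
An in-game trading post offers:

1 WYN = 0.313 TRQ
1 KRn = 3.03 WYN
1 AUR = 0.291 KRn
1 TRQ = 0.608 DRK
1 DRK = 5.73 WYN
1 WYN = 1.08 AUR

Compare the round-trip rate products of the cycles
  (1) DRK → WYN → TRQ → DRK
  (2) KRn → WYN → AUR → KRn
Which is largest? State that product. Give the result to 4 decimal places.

1.0904

(1) 5.73 × 0.313 × 0.608 = 1.09044
(2) 3.03 × 1.08 × 0.291 = 0.95227
Highest is cycle (1) at 1.0904 (>1, arbitrage).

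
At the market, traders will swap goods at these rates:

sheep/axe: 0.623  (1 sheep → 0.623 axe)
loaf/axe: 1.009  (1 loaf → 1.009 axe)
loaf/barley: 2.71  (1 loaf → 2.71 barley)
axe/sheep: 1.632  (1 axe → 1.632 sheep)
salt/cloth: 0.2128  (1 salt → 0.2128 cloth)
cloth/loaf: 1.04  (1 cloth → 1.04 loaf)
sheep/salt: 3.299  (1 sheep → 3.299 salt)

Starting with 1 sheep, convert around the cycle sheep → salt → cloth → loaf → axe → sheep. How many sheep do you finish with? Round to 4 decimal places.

1 sheep × 3.299 = 3.299 salt
3.299 salt × 0.2128 = 0.7020272 cloth
0.7020272 cloth × 1.04 = 0.730108288 loaf
0.730108288 loaf × 1.009 = 0.736679262592 axe
0.736679262592 axe × 1.632 = 1.202260556550144 sheep

1.2023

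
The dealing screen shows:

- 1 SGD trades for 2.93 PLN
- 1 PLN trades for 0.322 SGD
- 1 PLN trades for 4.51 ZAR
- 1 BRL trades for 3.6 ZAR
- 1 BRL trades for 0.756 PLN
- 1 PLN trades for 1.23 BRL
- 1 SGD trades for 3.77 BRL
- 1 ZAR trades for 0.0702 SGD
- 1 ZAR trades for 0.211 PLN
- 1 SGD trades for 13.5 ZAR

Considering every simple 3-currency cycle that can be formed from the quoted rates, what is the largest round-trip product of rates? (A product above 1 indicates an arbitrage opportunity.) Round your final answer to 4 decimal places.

SGD→BRL→ZAR→SGD: 3.77 × 3.6 × 0.0702 = 0.95275
BRL→ZAR→PLN→BRL: 3.6 × 0.211 × 1.23 = 0.93431
SGD→PLN→ZAR→SGD: 2.93 × 4.51 × 0.0702 = 0.92764
SGD→BRL→PLN→SGD: 3.77 × 0.756 × 0.322 = 0.91774
SGD→ZAR→PLN→SGD: 13.5 × 0.211 × 0.322 = 0.91722
Maximum is SGD→BRL→ZAR→SGD at 0.9528; no arbitrage — every cycle loses value.

0.9528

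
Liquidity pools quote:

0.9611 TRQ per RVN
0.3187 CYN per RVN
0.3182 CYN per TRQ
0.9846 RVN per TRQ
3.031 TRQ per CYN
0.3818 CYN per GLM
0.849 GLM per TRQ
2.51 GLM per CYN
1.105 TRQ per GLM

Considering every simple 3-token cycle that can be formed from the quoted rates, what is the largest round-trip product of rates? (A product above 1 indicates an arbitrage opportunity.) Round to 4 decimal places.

GLM→CYN→TRQ→GLM: 0.3818 × 3.031 × 0.849 = 0.98249
TRQ→RVN→CYN→TRQ: 0.9846 × 0.3187 × 3.031 = 0.95110
GLM→TRQ→CYN→GLM: 1.105 × 0.3182 × 2.51 = 0.88254
Maximum is GLM→CYN→TRQ→GLM at 0.9825; no arbitrage — every cycle loses value.

0.9825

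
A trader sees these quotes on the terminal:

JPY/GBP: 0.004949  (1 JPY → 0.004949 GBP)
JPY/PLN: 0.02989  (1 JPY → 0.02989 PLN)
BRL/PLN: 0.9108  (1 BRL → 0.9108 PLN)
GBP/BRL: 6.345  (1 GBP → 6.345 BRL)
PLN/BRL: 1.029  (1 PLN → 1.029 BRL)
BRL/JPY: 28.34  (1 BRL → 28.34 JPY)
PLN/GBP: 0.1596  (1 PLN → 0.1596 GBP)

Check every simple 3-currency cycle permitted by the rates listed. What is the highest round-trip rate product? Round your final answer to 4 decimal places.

0.9223

BRL→PLN→GBP→BRL: 0.9108 × 0.1596 × 6.345 = 0.92233
BRL→JPY→GBP→BRL: 28.34 × 0.004949 × 6.345 = 0.88992
BRL→JPY→PLN→BRL: 28.34 × 0.02989 × 1.029 = 0.87165
Maximum is BRL→PLN→GBP→BRL at 0.9223; no arbitrage — every cycle loses value.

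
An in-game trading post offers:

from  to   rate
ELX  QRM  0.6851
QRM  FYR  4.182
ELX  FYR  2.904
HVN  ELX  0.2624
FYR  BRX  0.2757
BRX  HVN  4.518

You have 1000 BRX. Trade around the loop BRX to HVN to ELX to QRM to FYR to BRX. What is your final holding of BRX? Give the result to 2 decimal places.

1000 BRX × 4.518 = 4518 HVN
4518 HVN × 0.2624 = 1185.5232 ELX
1185.5232 ELX × 0.6851 = 812.20194432 QRM
812.20194432 QRM × 4.182 = 3396.62853114624 FYR
3396.62853114624 FYR × 0.2757 = 936.450486037018368 BRX

936.45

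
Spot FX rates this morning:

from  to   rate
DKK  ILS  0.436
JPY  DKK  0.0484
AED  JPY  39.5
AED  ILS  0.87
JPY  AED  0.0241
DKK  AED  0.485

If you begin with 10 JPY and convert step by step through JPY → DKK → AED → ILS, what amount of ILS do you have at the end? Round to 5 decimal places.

10 JPY × 0.0484 = 0.484 DKK
0.484 DKK × 0.485 = 0.23474 AED
0.23474 AED × 0.87 = 0.2042238 ILS

0.20422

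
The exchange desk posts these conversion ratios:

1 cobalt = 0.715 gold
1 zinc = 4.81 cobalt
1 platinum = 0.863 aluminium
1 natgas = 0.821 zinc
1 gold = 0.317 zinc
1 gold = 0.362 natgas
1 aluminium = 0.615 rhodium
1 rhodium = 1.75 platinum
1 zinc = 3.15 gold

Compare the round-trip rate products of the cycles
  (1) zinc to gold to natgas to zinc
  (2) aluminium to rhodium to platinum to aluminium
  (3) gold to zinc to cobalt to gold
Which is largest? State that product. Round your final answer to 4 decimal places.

1.0902

(1) 3.15 × 0.362 × 0.821 = 0.93619
(2) 0.615 × 1.75 × 0.863 = 0.92880
(3) 0.317 × 4.81 × 0.715 = 1.09021
Highest is cycle (3) at 1.0902 (>1, arbitrage).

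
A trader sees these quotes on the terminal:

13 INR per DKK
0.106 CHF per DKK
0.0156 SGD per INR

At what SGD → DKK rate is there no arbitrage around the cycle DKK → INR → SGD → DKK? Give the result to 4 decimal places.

Known legs of the cycle: 13 × 0.0156 = 0.2028
For no arbitrage the full-cycle product must be 1, so the missing rate is 1 / 0.2028 ≈ 4.930966.

4.9310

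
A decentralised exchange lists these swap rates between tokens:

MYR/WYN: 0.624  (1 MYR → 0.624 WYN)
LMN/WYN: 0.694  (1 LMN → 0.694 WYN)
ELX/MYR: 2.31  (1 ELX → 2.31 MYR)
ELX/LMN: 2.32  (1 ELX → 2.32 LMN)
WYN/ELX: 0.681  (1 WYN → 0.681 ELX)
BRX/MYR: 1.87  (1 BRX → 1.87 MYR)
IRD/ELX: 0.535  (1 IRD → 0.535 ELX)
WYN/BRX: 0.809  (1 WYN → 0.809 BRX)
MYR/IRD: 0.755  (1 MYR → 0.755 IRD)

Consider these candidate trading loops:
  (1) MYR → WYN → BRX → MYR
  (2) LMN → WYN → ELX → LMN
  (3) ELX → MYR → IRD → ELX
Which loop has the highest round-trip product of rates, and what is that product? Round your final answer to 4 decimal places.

(1) 0.624 × 0.809 × 1.87 = 0.94401
(2) 0.694 × 0.681 × 2.32 = 1.09646
(3) 2.31 × 0.755 × 0.535 = 0.93307
Highest is cycle (2) at 1.0965 (>1, arbitrage).

1.0965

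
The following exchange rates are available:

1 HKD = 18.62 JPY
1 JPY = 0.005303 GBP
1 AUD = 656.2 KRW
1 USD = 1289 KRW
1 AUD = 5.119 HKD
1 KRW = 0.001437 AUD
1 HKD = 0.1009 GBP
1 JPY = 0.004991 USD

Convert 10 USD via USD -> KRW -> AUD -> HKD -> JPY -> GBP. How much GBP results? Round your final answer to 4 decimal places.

9.3626

10 USD × 1289 = 12890 KRW
12890 KRW × 0.001437 = 18.52293 AUD
18.52293 AUD × 5.119 = 94.81887867 HKD
94.81887867 HKD × 18.62 = 1765.5275208354 JPY
1765.5275208354 JPY × 0.005303 = 9.3625924429901262 GBP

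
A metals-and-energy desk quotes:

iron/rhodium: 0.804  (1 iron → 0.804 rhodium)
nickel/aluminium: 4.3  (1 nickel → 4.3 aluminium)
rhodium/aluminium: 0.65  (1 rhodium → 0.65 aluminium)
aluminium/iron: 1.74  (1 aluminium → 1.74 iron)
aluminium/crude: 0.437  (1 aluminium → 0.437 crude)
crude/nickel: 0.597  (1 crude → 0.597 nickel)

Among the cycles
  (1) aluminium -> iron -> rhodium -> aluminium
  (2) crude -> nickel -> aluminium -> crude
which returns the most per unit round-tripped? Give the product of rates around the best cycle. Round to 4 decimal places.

1.1218

(1) 1.74 × 0.804 × 0.65 = 0.90932
(2) 0.597 × 4.3 × 0.437 = 1.12182
Highest is cycle (2) at 1.1218 (>1, arbitrage).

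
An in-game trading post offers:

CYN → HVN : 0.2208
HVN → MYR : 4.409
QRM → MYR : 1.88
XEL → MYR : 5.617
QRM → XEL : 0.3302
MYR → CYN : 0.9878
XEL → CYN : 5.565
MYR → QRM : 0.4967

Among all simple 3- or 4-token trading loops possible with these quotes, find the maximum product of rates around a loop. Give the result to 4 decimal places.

MYR→CYN→HVN→MYR: 0.9878 × 0.2208 × 4.409 = 0.96163
MYR→QRM→XEL→MYR: 0.4967 × 0.3302 × 5.617 = 0.92125
Maximum is MYR→CYN→HVN→MYR at 0.9616; no arbitrage — every cycle loses value.

0.9616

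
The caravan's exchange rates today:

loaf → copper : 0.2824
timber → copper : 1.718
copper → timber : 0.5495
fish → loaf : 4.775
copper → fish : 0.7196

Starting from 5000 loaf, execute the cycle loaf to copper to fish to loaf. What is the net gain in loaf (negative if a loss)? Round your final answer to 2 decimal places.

-148.24

5000 loaf × 0.2824 = 1412 copper
1412 copper × 0.7196 = 1016.0752 fish
1016.0752 fish × 4.775 = 4851.75908 loaf
Net change: 4851.75908 − 5000 = -148.24092 loaf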